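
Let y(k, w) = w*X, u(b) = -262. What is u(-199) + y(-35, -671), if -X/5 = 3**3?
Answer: 90323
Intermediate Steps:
X = -135 (X = -5*3**3 = -5*27 = -135)
y(k, w) = -135*w (y(k, w) = w*(-135) = -135*w)
u(-199) + y(-35, -671) = -262 - 135*(-671) = -262 + 90585 = 90323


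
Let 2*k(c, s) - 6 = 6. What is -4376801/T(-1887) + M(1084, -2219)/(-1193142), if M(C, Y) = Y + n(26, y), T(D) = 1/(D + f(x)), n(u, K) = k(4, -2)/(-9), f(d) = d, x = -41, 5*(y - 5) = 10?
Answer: 30204887251130387/3579426 ≈ 8.4385e+9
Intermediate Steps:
y = 7 (y = 5 + (⅕)*10 = 5 + 2 = 7)
k(c, s) = 6 (k(c, s) = 3 + (½)*6 = 3 + 3 = 6)
n(u, K) = -⅔ (n(u, K) = 6/(-9) = 6*(-⅑) = -⅔)
T(D) = 1/(-41 + D) (T(D) = 1/(D - 41) = 1/(-41 + D))
M(C, Y) = -⅔ + Y (M(C, Y) = Y - ⅔ = -⅔ + Y)
-4376801/T(-1887) + M(1084, -2219)/(-1193142) = -4376801/(1/(-41 - 1887)) + (-⅔ - 2219)/(-1193142) = -4376801/(1/(-1928)) - 6659/3*(-1/1193142) = -4376801/(-1/1928) + 6659/3579426 = -4376801*(-1928) + 6659/3579426 = 8438472328 + 6659/3579426 = 30204887251130387/3579426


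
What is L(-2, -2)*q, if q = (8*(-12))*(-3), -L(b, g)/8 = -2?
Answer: 4608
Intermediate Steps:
L(b, g) = 16 (L(b, g) = -8*(-2) = 16)
q = 288 (q = -96*(-3) = 288)
L(-2, -2)*q = 16*288 = 4608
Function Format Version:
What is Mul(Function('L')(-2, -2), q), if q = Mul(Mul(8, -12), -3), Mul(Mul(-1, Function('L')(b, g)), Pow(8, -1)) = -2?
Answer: 4608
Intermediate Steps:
Function('L')(b, g) = 16 (Function('L')(b, g) = Mul(-8, -2) = 16)
q = 288 (q = Mul(-96, -3) = 288)
Mul(Function('L')(-2, -2), q) = Mul(16, 288) = 4608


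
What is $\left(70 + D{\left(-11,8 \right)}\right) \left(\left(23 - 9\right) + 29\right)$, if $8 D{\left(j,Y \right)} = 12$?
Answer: $\frac{6149}{2} \approx 3074.5$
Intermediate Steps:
$D{\left(j,Y \right)} = \frac{3}{2}$ ($D{\left(j,Y \right)} = \frac{1}{8} \cdot 12 = \frac{3}{2}$)
$\left(70 + D{\left(-11,8 \right)}\right) \left(\left(23 - 9\right) + 29\right) = \left(70 + \frac{3}{2}\right) \left(\left(23 - 9\right) + 29\right) = \frac{143 \left(14 + 29\right)}{2} = \frac{143}{2} \cdot 43 = \frac{6149}{2}$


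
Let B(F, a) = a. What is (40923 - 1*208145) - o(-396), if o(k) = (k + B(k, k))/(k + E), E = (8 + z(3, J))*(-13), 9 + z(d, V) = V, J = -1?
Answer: -30936466/185 ≈ -1.6722e+5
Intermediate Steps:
z(d, V) = -9 + V
E = 26 (E = (8 + (-9 - 1))*(-13) = (8 - 10)*(-13) = -2*(-13) = 26)
o(k) = 2*k/(26 + k) (o(k) = (k + k)/(k + 26) = (2*k)/(26 + k) = 2*k/(26 + k))
(40923 - 1*208145) - o(-396) = (40923 - 1*208145) - 2*(-396)/(26 - 396) = (40923 - 208145) - 2*(-396)/(-370) = -167222 - 2*(-396)*(-1)/370 = -167222 - 1*396/185 = -167222 - 396/185 = -30936466/185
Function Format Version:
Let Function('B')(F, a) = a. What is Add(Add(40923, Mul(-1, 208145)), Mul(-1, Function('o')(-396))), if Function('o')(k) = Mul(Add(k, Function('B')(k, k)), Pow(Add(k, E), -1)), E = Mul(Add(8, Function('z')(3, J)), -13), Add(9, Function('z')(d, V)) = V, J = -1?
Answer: Rational(-30936466, 185) ≈ -1.6722e+5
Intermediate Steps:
Function('z')(d, V) = Add(-9, V)
E = 26 (E = Mul(Add(8, Add(-9, -1)), -13) = Mul(Add(8, -10), -13) = Mul(-2, -13) = 26)
Function('o')(k) = Mul(2, k, Pow(Add(26, k), -1)) (Function('o')(k) = Mul(Add(k, k), Pow(Add(k, 26), -1)) = Mul(Mul(2, k), Pow(Add(26, k), -1)) = Mul(2, k, Pow(Add(26, k), -1)))
Add(Add(40923, Mul(-1, 208145)), Mul(-1, Function('o')(-396))) = Add(Add(40923, Mul(-1, 208145)), Mul(-1, Mul(2, -396, Pow(Add(26, -396), -1)))) = Add(Add(40923, -208145), Mul(-1, Mul(2, -396, Pow(-370, -1)))) = Add(-167222, Mul(-1, Mul(2, -396, Rational(-1, 370)))) = Add(-167222, Mul(-1, Rational(396, 185))) = Add(-167222, Rational(-396, 185)) = Rational(-30936466, 185)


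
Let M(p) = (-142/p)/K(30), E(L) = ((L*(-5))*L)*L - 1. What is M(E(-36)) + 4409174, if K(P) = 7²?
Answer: 50399817375612/11430671 ≈ 4.4092e+6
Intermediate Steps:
E(L) = -1 - 5*L³ (E(L) = ((-5*L)*L)*L - 1 = (-5*L²)*L - 1 = -5*L³ - 1 = -1 - 5*L³)
K(P) = 49
M(p) = -142/(49*p) (M(p) = -142/p/49 = -142/p*(1/49) = -142/(49*p))
M(E(-36)) + 4409174 = -142/(49*(-1 - 5*(-36)³)) + 4409174 = -142/(49*(-1 - 5*(-46656))) + 4409174 = -142/(49*(-1 + 233280)) + 4409174 = -142/49/233279 + 4409174 = -142/49*1/233279 + 4409174 = -142/11430671 + 4409174 = 50399817375612/11430671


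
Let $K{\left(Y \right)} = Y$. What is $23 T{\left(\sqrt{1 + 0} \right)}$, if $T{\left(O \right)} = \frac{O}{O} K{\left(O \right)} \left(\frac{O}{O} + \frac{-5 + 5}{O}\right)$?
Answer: $23$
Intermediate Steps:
$T{\left(O \right)} = O$ ($T{\left(O \right)} = \frac{O}{O} O \left(\frac{O}{O} + \frac{-5 + 5}{O}\right) = 1 O \left(1 + \frac{0}{O}\right) = O \left(1 + 0\right) = O 1 = O$)
$23 T{\left(\sqrt{1 + 0} \right)} = 23 \sqrt{1 + 0} = 23 \sqrt{1} = 23 \cdot 1 = 23$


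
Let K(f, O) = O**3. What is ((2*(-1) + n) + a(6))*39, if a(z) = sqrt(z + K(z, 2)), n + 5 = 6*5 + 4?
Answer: 1053 + 39*sqrt(14) ≈ 1198.9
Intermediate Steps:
n = 29 (n = -5 + (6*5 + 4) = -5 + (30 + 4) = -5 + 34 = 29)
a(z) = sqrt(8 + z) (a(z) = sqrt(z + 2**3) = sqrt(z + 8) = sqrt(8 + z))
((2*(-1) + n) + a(6))*39 = ((2*(-1) + 29) + sqrt(8 + 6))*39 = ((-2 + 29) + sqrt(14))*39 = (27 + sqrt(14))*39 = 1053 + 39*sqrt(14)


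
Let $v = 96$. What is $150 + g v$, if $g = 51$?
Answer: $5046$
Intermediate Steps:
$150 + g v = 150 + 51 \cdot 96 = 150 + 4896 = 5046$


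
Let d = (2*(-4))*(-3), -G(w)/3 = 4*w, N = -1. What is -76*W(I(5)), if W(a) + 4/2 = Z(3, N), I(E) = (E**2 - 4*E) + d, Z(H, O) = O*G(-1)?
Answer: 1064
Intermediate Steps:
G(w) = -12*w
d = 24 (d = -8*(-3) = 24)
Z(H, O) = 12*O (Z(H, O) = O*(-12*(-1)) = O*12 = 12*O)
I(E) = 24 + E**2 - 4*E (I(E) = (E**2 - 4*E) + 24 = 24 + E**2 - 4*E)
W(a) = -14 (W(a) = -2 + 12*(-1) = -2 - 12 = -14)
-76*W(I(5)) = -76*(-14) = 1064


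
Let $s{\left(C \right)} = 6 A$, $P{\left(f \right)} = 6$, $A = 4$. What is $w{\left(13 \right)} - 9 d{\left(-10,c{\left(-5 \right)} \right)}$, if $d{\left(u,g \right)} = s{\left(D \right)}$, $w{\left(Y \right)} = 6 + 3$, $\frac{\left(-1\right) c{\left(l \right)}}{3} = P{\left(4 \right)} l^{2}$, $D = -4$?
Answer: $-207$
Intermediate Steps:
$c{\left(l \right)} = - 18 l^{2}$ ($c{\left(l \right)} = - 3 \cdot 6 l^{2} = - 18 l^{2}$)
$s{\left(C \right)} = 24$ ($s{\left(C \right)} = 6 \cdot 4 = 24$)
$w{\left(Y \right)} = 9$
$d{\left(u,g \right)} = 24$
$w{\left(13 \right)} - 9 d{\left(-10,c{\left(-5 \right)} \right)} = 9 - 216 = -207$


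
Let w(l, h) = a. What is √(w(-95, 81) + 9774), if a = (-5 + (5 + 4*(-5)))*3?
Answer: √9714 ≈ 98.560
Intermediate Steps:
a = -60 (a = (-5 + (5 - 20))*3 = (-5 - 15)*3 = -20*3 = -60)
w(l, h) = -60
√(w(-95, 81) + 9774) = √(-60 + 9774) = √9714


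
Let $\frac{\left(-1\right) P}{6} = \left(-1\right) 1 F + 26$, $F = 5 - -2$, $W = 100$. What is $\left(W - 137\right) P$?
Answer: $4218$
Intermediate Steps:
$F = 7$ ($F = 5 + 2 = 7$)
$P = -114$ ($P = - 6 \left(\left(-1\right) 1 \cdot 7 + 26\right) = - 6 \left(\left(-1\right) 7 + 26\right) = - 6 \left(-7 + 26\right) = \left(-6\right) 19 = -114$)
$\left(W - 137\right) P = \left(100 - 137\right) \left(-114\right) = \left(-37\right) \left(-114\right) = 4218$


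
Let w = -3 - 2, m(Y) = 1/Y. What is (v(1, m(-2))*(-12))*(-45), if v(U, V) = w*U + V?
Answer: -2970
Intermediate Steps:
w = -5
v(U, V) = V - 5*U (v(U, V) = -5*U + V = V - 5*U)
(v(1, m(-2))*(-12))*(-45) = ((1/(-2) - 5*1)*(-12))*(-45) = ((-½ - 5)*(-12))*(-45) = -11/2*(-12)*(-45) = 66*(-45) = -2970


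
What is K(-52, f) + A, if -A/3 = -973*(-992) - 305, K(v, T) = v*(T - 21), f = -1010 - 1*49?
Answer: -2838573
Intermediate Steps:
f = -1059 (f = -1010 - 49 = -1059)
K(v, T) = v*(-21 + T)
A = -2894733 (A = -3*(-973*(-992) - 305) = -3*(965216 - 305) = -3*964911 = -2894733)
K(-52, f) + A = -52*(-21 - 1059) - 2894733 = -52*(-1080) - 2894733 = 56160 - 2894733 = -2838573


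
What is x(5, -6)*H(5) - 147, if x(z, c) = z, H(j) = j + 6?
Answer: -92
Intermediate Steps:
H(j) = 6 + j
x(5, -6)*H(5) - 147 = 5*(6 + 5) - 147 = 5*11 - 147 = 55 - 147 = -92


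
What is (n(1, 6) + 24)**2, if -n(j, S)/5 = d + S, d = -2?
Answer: 16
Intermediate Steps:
n(j, S) = 10 - 5*S (n(j, S) = -5*(-2 + S) = 10 - 5*S)
(n(1, 6) + 24)**2 = ((10 - 5*6) + 24)**2 = ((10 - 30) + 24)**2 = (-20 + 24)**2 = 4**2 = 16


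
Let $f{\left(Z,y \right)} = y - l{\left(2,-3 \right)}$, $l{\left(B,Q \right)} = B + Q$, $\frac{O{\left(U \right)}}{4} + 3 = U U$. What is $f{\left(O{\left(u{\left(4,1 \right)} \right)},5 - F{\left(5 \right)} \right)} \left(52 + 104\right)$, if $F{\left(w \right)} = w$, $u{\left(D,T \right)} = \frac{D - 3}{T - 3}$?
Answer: $156$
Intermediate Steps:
$u{\left(D,T \right)} = \frac{-3 + D}{-3 + T}$
$O{\left(U \right)} = -12 + 4 U^{2}$ ($O{\left(U \right)} = -12 + 4 U U = -12 + 4 U^{2}$)
$f{\left(Z,y \right)} = 1 + y$ ($f{\left(Z,y \right)} = y - \left(2 - 3\right) = y - -1 = y + 1 = 1 + y$)
$f{\left(O{\left(u{\left(4,1 \right)} \right)},5 - F{\left(5 \right)} \right)} \left(52 + 104\right) = \left(1 + \left(5 - 5\right)\right) \left(52 + 104\right) = \left(1 + \left(5 - 5\right)\right) 156 = \left(1 + 0\right) 156 = 1 \cdot 156 = 156$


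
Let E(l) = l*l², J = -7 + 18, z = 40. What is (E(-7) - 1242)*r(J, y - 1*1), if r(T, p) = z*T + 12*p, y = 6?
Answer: -792500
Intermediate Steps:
J = 11
E(l) = l³
r(T, p) = 12*p + 40*T (r(T, p) = 40*T + 12*p = 12*p + 40*T)
(E(-7) - 1242)*r(J, y - 1*1) = ((-7)³ - 1242)*(12*(6 - 1*1) + 40*11) = (-343 - 1242)*(12*(6 - 1) + 440) = -1585*(12*5 + 440) = -1585*(60 + 440) = -1585*500 = -792500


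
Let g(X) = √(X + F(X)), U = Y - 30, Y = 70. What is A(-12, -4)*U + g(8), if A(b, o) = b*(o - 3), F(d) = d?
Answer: 3364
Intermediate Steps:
A(b, o) = b*(-3 + o)
U = 40 (U = 70 - 30 = 40)
g(X) = √2*√X (g(X) = √(X + X) = √(2*X) = √2*√X)
A(-12, -4)*U + g(8) = -12*(-3 - 4)*40 + √2*√8 = -12*(-7)*40 + √2*(2*√2) = 84*40 + 4 = 3360 + 4 = 3364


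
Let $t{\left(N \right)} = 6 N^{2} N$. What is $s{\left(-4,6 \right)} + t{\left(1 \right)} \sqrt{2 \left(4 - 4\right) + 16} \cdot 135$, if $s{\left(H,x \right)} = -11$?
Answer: $3229$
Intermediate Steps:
$t{\left(N \right)} = 6 N^{3}$
$s{\left(-4,6 \right)} + t{\left(1 \right)} \sqrt{2 \left(4 - 4\right) + 16} \cdot 135 = -11 + 6 \cdot 1^{3} \sqrt{2 \left(4 - 4\right) + 16} \cdot 135 = -11 + 6 \cdot 1 \sqrt{2 \cdot 0 + 16} \cdot 135 = -11 + 6 \sqrt{0 + 16} \cdot 135 = -11 + 6 \sqrt{16} \cdot 135 = -11 + 6 \cdot 4 \cdot 135 = -11 + 24 \cdot 135 = -11 + 3240 = 3229$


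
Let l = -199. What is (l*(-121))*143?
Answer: 3443297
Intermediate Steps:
(l*(-121))*143 = -199*(-121)*143 = 24079*143 = 3443297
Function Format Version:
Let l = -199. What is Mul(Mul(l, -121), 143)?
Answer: 3443297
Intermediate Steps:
Mul(Mul(l, -121), 143) = Mul(Mul(-199, -121), 143) = Mul(24079, 143) = 3443297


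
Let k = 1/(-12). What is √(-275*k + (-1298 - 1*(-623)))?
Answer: 5*I*√939/6 ≈ 25.536*I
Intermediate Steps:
k = -1/12 ≈ -0.083333
√(-275*k + (-1298 - 1*(-623))) = √(-275*(-1/12) + (-1298 - 1*(-623))) = √(275/12 + (-1298 + 623)) = √(275/12 - 675) = √(-7825/12) = 5*I*√939/6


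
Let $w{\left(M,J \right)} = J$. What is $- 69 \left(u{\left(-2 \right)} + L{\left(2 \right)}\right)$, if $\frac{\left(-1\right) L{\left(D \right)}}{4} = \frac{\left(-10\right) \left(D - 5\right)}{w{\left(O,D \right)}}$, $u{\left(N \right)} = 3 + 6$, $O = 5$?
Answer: $3519$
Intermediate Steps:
$u{\left(N \right)} = 9$
$L{\left(D \right)} = - \frac{4 \left(50 - 10 D\right)}{D}$ ($L{\left(D \right)} = - 4 \frac{\left(-10\right) \left(D - 5\right)}{D} = - 4 \frac{\left(-10\right) \left(-5 + D\right)}{D} = - 4 \frac{50 - 10 D}{D} = - \frac{4 \left(50 - 10 D\right)}{D}$)
$- 69 \left(u{\left(-2 \right)} + L{\left(2 \right)}\right) = - 69 \left(9 + \left(40 - \frac{200}{2}\right)\right) = - 69 \left(9 + \left(40 - 100\right)\right) = - 69 \left(9 - 60\right) = \left(-69\right) \left(-51\right) = 3519$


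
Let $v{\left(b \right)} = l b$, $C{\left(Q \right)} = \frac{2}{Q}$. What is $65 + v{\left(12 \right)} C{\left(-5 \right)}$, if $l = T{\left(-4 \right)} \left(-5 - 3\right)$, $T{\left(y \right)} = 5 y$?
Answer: $-703$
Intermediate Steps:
$l = 160$ ($l = 5 \left(-4\right) \left(-5 - 3\right) = \left(-20\right) \left(-8\right) = 160$)
$v{\left(b \right)} = 160 b$
$65 + v{\left(12 \right)} C{\left(-5 \right)} = 65 + 160 \cdot 12 \frac{2}{-5} = 65 + 1920 \cdot 2 \left(- \frac{1}{5}\right) = 65 + 1920 \left(- \frac{2}{5}\right) = 65 - 768 = -703$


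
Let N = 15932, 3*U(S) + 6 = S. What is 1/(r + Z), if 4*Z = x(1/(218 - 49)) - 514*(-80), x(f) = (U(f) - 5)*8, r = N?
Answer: 507/13282388 ≈ 3.8171e-5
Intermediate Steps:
U(S) = -2 + S/3
r = 15932
x(f) = -56 + 8*f/3 (x(f) = ((-2 + f/3) - 5)*8 = (-7 + f/3)*8 = -56 + 8*f/3)
Z = 5204864/507 (Z = ((-56 + 8/(3*(218 - 49))) - 514*(-80))/4 = ((-56 + (8/3)/169) + 41120)/4 = ((-56 + (8/3)*(1/169)) + 41120)/4 = ((-56 + 8/507) + 41120)/4 = (-28384/507 + 41120)/4 = (¼)*(20819456/507) = 5204864/507 ≈ 10266.)
1/(r + Z) = 1/(15932 + 5204864/507) = 1/(13282388/507) = 507/13282388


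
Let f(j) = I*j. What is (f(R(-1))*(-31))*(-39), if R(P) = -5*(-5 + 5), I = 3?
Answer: 0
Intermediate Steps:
R(P) = 0 (R(P) = -5*0 = 0)
f(j) = 3*j
(f(R(-1))*(-31))*(-39) = ((3*0)*(-31))*(-39) = (0*(-31))*(-39) = 0*(-39) = 0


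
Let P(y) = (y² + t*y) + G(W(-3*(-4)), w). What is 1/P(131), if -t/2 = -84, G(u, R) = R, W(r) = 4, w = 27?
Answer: 1/39196 ≈ 2.5513e-5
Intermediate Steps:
t = 168 (t = -2*(-84) = 168)
P(y) = 27 + y² + 168*y (P(y) = (y² + 168*y) + 27 = 27 + y² + 168*y)
1/P(131) = 1/(27 + 131² + 168*131) = 1/(27 + 17161 + 22008) = 1/39196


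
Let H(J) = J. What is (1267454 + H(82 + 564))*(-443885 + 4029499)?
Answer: 4546917113400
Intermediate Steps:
(1267454 + H(82 + 564))*(-443885 + 4029499) = (1267454 + (82 + 564))*(-443885 + 4029499) = (1267454 + 646)*3585614 = 1268100*3585614 = 4546917113400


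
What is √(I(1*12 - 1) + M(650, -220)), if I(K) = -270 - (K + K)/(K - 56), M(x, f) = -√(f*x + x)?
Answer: √(-60640 - 1125*I*√5694)/15 ≈ 9.8528 - 19.147*I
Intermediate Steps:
M(x, f) = -√(x + f*x)
I(K) = -270 - 2*K/(-56 + K)
√(I(1*12 - 1) + M(650, -220)) = √(16*(945 - 17*(1*12 - 1))/(-56 + (1*12 - 1)) - √(650*(1 - 220))) = √(16*(945 - 17*(12 - 1))/(-56 + (12 - 1)) - √(650*(-219))) = √(16*(945 - 17*11)/(-56 + 11) - √(-142350)) = √(16*(945 - 187)/(-45) - 5*I*√5694) = √(16*(-1/45)*758 - 5*I*√5694) = √(-12128/45 - 5*I*√5694)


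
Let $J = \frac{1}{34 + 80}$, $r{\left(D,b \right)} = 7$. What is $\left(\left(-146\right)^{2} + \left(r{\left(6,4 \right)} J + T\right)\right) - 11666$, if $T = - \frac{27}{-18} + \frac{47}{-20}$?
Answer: $\frac{11000101}{1140} \approx 9649.2$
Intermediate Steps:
$J = \frac{1}{114} \approx 0.0087719$
$T = - \frac{17}{20}$ ($T = \left(-27\right) \left(- \frac{1}{18}\right) + 47 \left(- \frac{1}{20}\right) = \frac{3}{2} - \frac{47}{20} = - \frac{17}{20} \approx -0.85$)
$\left(\left(-146\right)^{2} + \left(r{\left(6,4 \right)} J + T\right)\right) - 11666 = \left(\left(-146\right)^{2} + \left(7 \cdot \frac{1}{114} - \frac{17}{20}\right)\right) - 11666 = \left(21316 + \left(\frac{7}{114} - \frac{17}{20}\right)\right) - 11666 = \left(21316 - \frac{899}{1140}\right) - 11666 = \frac{24299341}{1140} - 11666 = \frac{11000101}{1140}$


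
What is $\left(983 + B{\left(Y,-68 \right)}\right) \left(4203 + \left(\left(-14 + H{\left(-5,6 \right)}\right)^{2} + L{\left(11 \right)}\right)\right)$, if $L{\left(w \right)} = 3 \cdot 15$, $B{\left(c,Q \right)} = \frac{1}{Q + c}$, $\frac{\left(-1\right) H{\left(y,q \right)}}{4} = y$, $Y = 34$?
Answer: $4211046$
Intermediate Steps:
$H{\left(y,q \right)} = - 4 y$
$L{\left(w \right)} = 45$
$\left(983 + B{\left(Y,-68 \right)}\right) \left(4203 + \left(\left(-14 + H{\left(-5,6 \right)}\right)^{2} + L{\left(11 \right)}\right)\right) = \left(983 + \frac{1}{-68 + 34}\right) \left(4203 + \left(\left(-14 - -20\right)^{2} + 45\right)\right) = \left(983 + \frac{1}{-34}\right) \left(4203 + \left(\left(-14 + 20\right)^{2} + 45\right)\right) = \left(983 - \frac{1}{34}\right) \left(4203 + \left(6^{2} + 45\right)\right) = \frac{33421 \left(4203 + \left(36 + 45\right)\right)}{34} = \frac{33421 \left(4203 + 81\right)}{34} = \frac{33421}{34} \cdot 4284 = 4211046$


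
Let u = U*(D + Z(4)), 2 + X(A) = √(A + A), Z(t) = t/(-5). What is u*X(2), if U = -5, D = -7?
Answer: 0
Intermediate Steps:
Z(t) = -t/5 (Z(t) = t*(-⅕) = -t/5)
X(A) = -2 + √2*√A (X(A) = -2 + √(A + A) = -2 + √(2*A) = -2 + √2*√A)
u = 39 (u = -5*(-7 - ⅕*4) = -5*(-7 - ⅘) = -5*(-39/5) = 39)
u*X(2) = 39*(-2 + √2*√2) = 39*(-2 + 2) = 39*0 = 0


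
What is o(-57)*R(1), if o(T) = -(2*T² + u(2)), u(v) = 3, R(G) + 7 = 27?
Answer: -130020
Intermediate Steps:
R(G) = 20 (R(G) = -7 + 27 = 20)
o(T) = -3 - 2*T² (o(T) = -(2*T² + 3) = -(3 + 2*T²) = -3 - 2*T²)
o(-57)*R(1) = (-3 - 2*(-57)²)*20 = (-3 - 2*3249)*20 = (-3 - 6498)*20 = -6501*20 = -130020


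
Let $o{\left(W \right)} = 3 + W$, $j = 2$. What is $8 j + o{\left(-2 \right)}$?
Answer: $17$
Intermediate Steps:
$8 j + o{\left(-2 \right)} = 8 \cdot 2 + \left(3 - 2\right) = 16 + 1 = 17$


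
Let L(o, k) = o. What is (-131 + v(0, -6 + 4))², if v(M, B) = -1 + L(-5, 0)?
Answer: 18769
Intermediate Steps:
v(M, B) = -6 (v(M, B) = -1 - 5 = -6)
(-131 + v(0, -6 + 4))² = (-131 - 6)² = (-137)² = 18769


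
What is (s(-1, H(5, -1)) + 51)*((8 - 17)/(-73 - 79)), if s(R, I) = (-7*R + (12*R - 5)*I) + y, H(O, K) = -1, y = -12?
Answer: 567/152 ≈ 3.7303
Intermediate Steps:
s(R, I) = -12 - 7*R + I*(-5 + 12*R) (s(R, I) = (-7*R + (12*R - 5)*I) - 12 = (-7*R + (-5 + 12*R)*I) - 12 = (-7*R + I*(-5 + 12*R)) - 12 = -12 - 7*R + I*(-5 + 12*R))
(s(-1, H(5, -1)) + 51)*((8 - 17)/(-73 - 79)) = ((-12 - 7*(-1) - 5*(-1) + 12*(-1)*(-1)) + 51)*((8 - 17)/(-73 - 79)) = ((-12 + 7 + 5 + 12) + 51)*(-9/(-152)) = (12 + 51)*(-9*(-1/152)) = 63*(9/152) = 567/152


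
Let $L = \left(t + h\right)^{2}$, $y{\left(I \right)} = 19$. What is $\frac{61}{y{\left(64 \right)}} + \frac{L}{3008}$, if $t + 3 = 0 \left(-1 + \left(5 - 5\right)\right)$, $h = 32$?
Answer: $\frac{199467}{57152} \approx 3.4901$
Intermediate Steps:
$t = -3$ ($t = -3 + 0 \left(-1 + \left(5 - 5\right)\right) = -3 + 0 \left(-1 + 0\right) = -3 + 0 \left(-1\right) = -3 + 0 = -3$)
$L = 841$ ($L = \left(-3 + 32\right)^{2} = 29^{2} = 841$)
$\frac{61}{y{\left(64 \right)}} + \frac{L}{3008} = \frac{61}{19} + \frac{841}{3008} = \frac{199467}{57152}$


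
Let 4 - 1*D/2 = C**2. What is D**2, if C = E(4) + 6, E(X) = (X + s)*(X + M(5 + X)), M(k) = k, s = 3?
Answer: 353816100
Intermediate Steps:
E(X) = (3 + X)*(5 + 2*X) (E(X) = (X + 3)*(X + (5 + X)) = (3 + X)*(5 + 2*X))
C = 97 (C = (15 + 2*4**2 + 11*4) + 6 = (15 + 2*16 + 44) + 6 = (15 + 32 + 44) + 6 = 91 + 6 = 97)
D = -18810 (D = 8 - 2*97**2 = 8 - 2*9409 = 8 - 18818 = -18810)
D**2 = (-18810)**2 = 353816100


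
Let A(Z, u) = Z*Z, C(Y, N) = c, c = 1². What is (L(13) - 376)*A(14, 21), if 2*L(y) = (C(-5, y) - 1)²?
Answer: -73696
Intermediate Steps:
c = 1
C(Y, N) = 1
A(Z, u) = Z²
L(y) = 0 (L(y) = (1 - 1)²/2 = (½)*0² = (½)*0 = 0)
(L(13) - 376)*A(14, 21) = (0 - 376)*14² = -376*196 = -73696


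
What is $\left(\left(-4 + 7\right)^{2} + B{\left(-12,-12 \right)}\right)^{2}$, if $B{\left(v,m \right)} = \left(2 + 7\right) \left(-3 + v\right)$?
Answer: $15876$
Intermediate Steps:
$B{\left(v,m \right)} = -27 + 9 v$ ($B{\left(v,m \right)} = 9 \left(-3 + v\right) = -27 + 9 v$)
$\left(\left(-4 + 7\right)^{2} + B{\left(-12,-12 \right)}\right)^{2} = \left(\left(-4 + 7\right)^{2} + \left(-27 + 9 \left(-12\right)\right)\right)^{2} = \left(3^{2} - 135\right)^{2} = \left(9 - 135\right)^{2} = \left(-126\right)^{2} = 15876$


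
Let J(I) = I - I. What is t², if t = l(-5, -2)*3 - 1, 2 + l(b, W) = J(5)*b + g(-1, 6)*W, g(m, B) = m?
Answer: 1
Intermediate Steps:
J(I) = 0
l(b, W) = -2 - W (l(b, W) = -2 + (0*b - W) = -2 + (0 - W) = -2 - W)
t = -1 (t = (-2 - 1*(-2))*3 - 1 = (-2 + 2)*3 - 1 = 0*3 - 1 = 0 - 1 = -1)
t² = (-1)² = 1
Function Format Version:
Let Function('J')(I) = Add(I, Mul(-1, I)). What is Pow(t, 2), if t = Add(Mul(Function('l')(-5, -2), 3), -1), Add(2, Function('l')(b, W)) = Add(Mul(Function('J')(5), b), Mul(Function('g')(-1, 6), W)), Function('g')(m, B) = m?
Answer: 1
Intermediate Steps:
Function('J')(I) = 0
Function('l')(b, W) = Add(-2, Mul(-1, W)) (Function('l')(b, W) = Add(-2, Add(Mul(0, b), Mul(-1, W))) = Add(-2, Add(0, Mul(-1, W))) = Add(-2, Mul(-1, W)))
t = -1 (t = Add(Mul(Add(-2, Mul(-1, -2)), 3), -1) = Add(Mul(Add(-2, 2), 3), -1) = Add(Mul(0, 3), -1) = Add(0, -1) = -1)
Pow(t, 2) = Pow(-1, 2) = 1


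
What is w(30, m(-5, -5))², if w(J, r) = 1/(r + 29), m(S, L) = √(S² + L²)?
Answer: 891/625681 - 290*√2/625681 ≈ 0.00076857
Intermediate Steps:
m(S, L) = √(L² + S²)
w(J, r) = 1/(29 + r)
w(30, m(-5, -5))² = (1/(29 + √((-5)² + (-5)²)))² = (1/(29 + √(25 + 25)))² = (1/(29 + √50))² = (1/(29 + 5*√2))² = (29 + 5*√2)⁻²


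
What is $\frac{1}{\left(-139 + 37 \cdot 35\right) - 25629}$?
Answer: $- \frac{1}{24473} \approx -4.0861 \cdot 10^{-5}$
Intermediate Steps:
$\frac{1}{\left(-139 + 37 \cdot 35\right) - 25629} = \frac{1}{\left(-139 + 1295\right) - 25629} = \frac{1}{1156 - 25629} = \frac{1}{-24473} = - \frac{1}{24473}$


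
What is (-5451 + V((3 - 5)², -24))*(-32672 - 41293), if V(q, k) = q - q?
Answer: 403183215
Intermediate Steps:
V(q, k) = 0
(-5451 + V((3 - 5)², -24))*(-32672 - 41293) = (-5451 + 0)*(-32672 - 41293) = -5451*(-73965) = 403183215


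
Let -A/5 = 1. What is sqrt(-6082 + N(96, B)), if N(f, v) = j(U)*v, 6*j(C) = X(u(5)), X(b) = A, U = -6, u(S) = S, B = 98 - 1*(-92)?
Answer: I*sqrt(56163)/3 ≈ 78.996*I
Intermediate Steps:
B = 190 (B = 98 + 92 = 190)
A = -5 (A = -5*1 = -5)
X(b) = -5
j(C) = -5/6 (j(C) = (1/6)*(-5) = -5/6)
N(f, v) = -5*v/6
sqrt(-6082 + N(96, B)) = sqrt(-6082 - 5/6*190) = sqrt(-6082 - 475/3) = sqrt(-18721/3) = I*sqrt(56163)/3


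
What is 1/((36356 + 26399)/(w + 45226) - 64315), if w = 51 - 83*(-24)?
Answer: -47269/3040042980 ≈ -1.5549e-5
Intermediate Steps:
w = 2043 (w = 51 + 1992 = 2043)
1/((36356 + 26399)/(w + 45226) - 64315) = 1/((36356 + 26399)/(2043 + 45226) - 64315) = 1/(62755/47269 - 64315) = 1/(-3040042980/47269) = -47269/3040042980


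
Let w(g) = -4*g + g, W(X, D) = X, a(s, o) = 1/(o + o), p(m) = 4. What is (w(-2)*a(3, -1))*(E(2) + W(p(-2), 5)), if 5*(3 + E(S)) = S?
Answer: -21/5 ≈ -4.2000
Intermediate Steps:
E(S) = -3 + S/5
a(s, o) = 1/(2*o)
w(g) = -3*g
(w(-2)*a(3, -1))*(E(2) + W(p(-2), 5)) = ((-3*(-2))*((½)/(-1)))*((-3 + (⅕)*2) + 4) = (6*((½)*(-1)))*((-3 + ⅖) + 4) = (6*(-½))*(-13/5 + 4) = -3*7/5 = -21/5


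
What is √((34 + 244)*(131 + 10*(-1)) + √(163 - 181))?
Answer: √(33638 + 3*I*√2) ≈ 183.41 + 0.012*I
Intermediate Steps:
√((34 + 244)*(131 + 10*(-1)) + √(163 - 181)) = √(278*(131 - 10) + √(-18)) = √(278*121 + 3*I*√2) = √(33638 + 3*I*√2)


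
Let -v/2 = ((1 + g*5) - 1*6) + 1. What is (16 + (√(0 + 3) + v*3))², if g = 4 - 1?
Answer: (50 - √3)² ≈ 2329.8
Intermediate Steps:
g = 3
v = -22 (v = -2*(((1 + 3*5) - 1*6) + 1) = -2*(((1 + 15) - 6) + 1) = -2*((16 - 6) + 1) = -2*(10 + 1) = -2*11 = -22)
(16 + (√(0 + 3) + v*3))² = (16 + (√(0 + 3) - 22*3))² = (16 + (√3 - 66))² = (16 + (-66 + √3))² = (-50 + √3)²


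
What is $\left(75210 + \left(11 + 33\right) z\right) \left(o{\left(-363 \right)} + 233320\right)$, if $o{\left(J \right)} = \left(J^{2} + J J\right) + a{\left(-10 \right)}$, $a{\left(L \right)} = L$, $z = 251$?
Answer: $42855127392$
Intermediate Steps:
$o{\left(J \right)} = -10 + 2 J^{2}$ ($o{\left(J \right)} = \left(J^{2} + J J\right) - 10 = \left(J^{2} + J^{2}\right) - 10 = 2 J^{2} - 10 = -10 + 2 J^{2}$)
$\left(75210 + \left(11 + 33\right) z\right) \left(o{\left(-363 \right)} + 233320\right) = \left(75210 + \left(11 + 33\right) 251\right) \left(\left(-10 + 2 \left(-363\right)^{2}\right) + 233320\right) = \left(75210 + 44 \cdot 251\right) \left(\left(-10 + 2 \cdot 131769\right) + 233320\right) = \left(75210 + 11044\right) \left(\left(-10 + 263538\right) + 233320\right) = 86254 \left(263528 + 233320\right) = 86254 \cdot 496848 = 42855127392$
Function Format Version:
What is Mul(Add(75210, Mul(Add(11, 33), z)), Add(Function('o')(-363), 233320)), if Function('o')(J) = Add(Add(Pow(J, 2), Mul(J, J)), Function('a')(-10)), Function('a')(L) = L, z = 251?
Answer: 42855127392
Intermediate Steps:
Function('o')(J) = Add(-10, Mul(2, Pow(J, 2))) (Function('o')(J) = Add(Add(Pow(J, 2), Mul(J, J)), -10) = Add(Add(Pow(J, 2), Pow(J, 2)), -10) = Add(Mul(2, Pow(J, 2)), -10) = Add(-10, Mul(2, Pow(J, 2))))
Mul(Add(75210, Mul(Add(11, 33), z)), Add(Function('o')(-363), 233320)) = Mul(Add(75210, Mul(Add(11, 33), 251)), Add(Add(-10, Mul(2, Pow(-363, 2))), 233320)) = Mul(Add(75210, Mul(44, 251)), Add(Add(-10, Mul(2, 131769)), 233320)) = Mul(Add(75210, 11044), Add(Add(-10, 263538), 233320)) = Mul(86254, Add(263528, 233320)) = Mul(86254, 496848) = 42855127392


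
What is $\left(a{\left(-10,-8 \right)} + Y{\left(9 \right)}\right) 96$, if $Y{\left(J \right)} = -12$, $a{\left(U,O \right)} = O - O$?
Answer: $-1152$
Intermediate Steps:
$a{\left(U,O \right)} = 0$
$\left(a{\left(-10,-8 \right)} + Y{\left(9 \right)}\right) 96 = \left(0 - 12\right) 96 = \left(-12\right) 96 = -1152$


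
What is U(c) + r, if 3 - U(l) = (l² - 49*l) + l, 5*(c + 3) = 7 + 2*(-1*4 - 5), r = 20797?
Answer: 513084/25 ≈ 20523.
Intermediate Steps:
c = -26/5 (c = -3 + (7 + 2*(-1*4 - 5))/5 = -3 + (7 + 2*(-4 - 5))/5 = -3 + (7 + 2*(-9))/5 = -3 + (7 - 18)/5 = -3 + (⅕)*(-11) = -3 - 11/5 = -26/5 ≈ -5.2000)
U(l) = 3 - l² + 48*l (U(l) = 3 - ((l² - 49*l) + l) = 3 - (l² - 48*l) = 3 + (-l² + 48*l) = 3 - l² + 48*l)
U(c) + r = (3 - (-26/5)² + 48*(-26/5)) + 20797 = (3 - 1*676/25 - 1248/5) + 20797 = (3 - 676/25 - 1248/5) + 20797 = -6841/25 + 20797 = 513084/25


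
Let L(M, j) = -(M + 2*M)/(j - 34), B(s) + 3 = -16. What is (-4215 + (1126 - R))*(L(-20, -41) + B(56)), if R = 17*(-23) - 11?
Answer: 266013/5 ≈ 53203.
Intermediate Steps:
B(s) = -19 (B(s) = -3 - 16 = -19)
R = -402 (R = -391 - 11 = -402)
L(M, j) = -3*M/(-34 + j)
(-4215 + (1126 - R))*(L(-20, -41) + B(56)) = (-4215 + (1126 - 1*(-402)))*(-3*(-20)/(-34 - 41) - 19) = (-4215 + (1126 + 402))*(-3*(-20)/(-75) - 19) = (-4215 + 1528)*(-3*(-20)*(-1/75) - 19) = -2687*(-⅘ - 19) = -2687*(-99/5) = 266013/5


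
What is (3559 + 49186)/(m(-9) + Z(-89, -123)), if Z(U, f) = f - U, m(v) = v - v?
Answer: -52745/34 ≈ -1551.3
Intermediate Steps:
m(v) = 0
(3559 + 49186)/(m(-9) + Z(-89, -123)) = (3559 + 49186)/(0 + (-123 - 1*(-89))) = 52745/(0 + (-123 + 89)) = 52745/(0 - 34) = 52745/(-34) = 52745*(-1/34) = -52745/34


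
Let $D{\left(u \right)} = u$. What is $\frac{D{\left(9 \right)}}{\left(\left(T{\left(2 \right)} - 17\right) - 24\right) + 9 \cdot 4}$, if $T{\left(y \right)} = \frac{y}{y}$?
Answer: $- \frac{9}{4} \approx -2.25$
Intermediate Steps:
$T{\left(y \right)} = 1$
$\frac{D{\left(9 \right)}}{\left(\left(T{\left(2 \right)} - 17\right) - 24\right) + 9 \cdot 4} = \frac{9}{\left(\left(1 - 17\right) - 24\right) + 9 \cdot 4} = \frac{9}{\left(-16 - 24\right) + 36} = \frac{9}{-40 + 36} = \frac{9}{-4} = 9 \left(- \frac{1}{4}\right) = - \frac{9}{4}$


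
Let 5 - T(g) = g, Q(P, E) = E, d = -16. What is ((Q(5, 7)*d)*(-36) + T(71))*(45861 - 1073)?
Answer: 177629208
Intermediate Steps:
T(g) = 5 - g
((Q(5, 7)*d)*(-36) + T(71))*(45861 - 1073) = ((7*(-16))*(-36) + (5 - 1*71))*(45861 - 1073) = (-112*(-36) + (5 - 71))*44788 = (4032 - 66)*44788 = 3966*44788 = 177629208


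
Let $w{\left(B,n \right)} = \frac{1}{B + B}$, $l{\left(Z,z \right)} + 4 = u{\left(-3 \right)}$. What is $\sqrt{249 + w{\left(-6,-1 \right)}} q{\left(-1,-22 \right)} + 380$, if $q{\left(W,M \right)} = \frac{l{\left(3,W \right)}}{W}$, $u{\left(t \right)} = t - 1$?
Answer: $380 + \frac{4 \sqrt{8961}}{3} \approx 506.22$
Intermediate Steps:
$u{\left(t \right)} = -1 + t$
$l{\left(Z,z \right)} = -8$ ($l{\left(Z,z \right)} = -4 - 4 = -8$)
$w{\left(B,n \right)} = \frac{1}{2 B}$
$q{\left(W,M \right)} = - \frac{8}{W}$
$\sqrt{249 + w{\left(-6,-1 \right)}} q{\left(-1,-22 \right)} + 380 = \sqrt{249 + \frac{1}{2 \left(-6\right)}} \left(- \frac{8}{-1}\right) + 380 = \sqrt{249 + \frac{1}{2} \left(- \frac{1}{6}\right)} \left(\left(-8\right) \left(-1\right)\right) + 380 = \sqrt{249 - \frac{1}{12}} \cdot 8 + 380 = \sqrt{\frac{2987}{12}} \cdot 8 + 380 = \frac{\sqrt{8961}}{6} \cdot 8 + 380 = \frac{4 \sqrt{8961}}{3} + 380 = 380 + \frac{4 \sqrt{8961}}{3}$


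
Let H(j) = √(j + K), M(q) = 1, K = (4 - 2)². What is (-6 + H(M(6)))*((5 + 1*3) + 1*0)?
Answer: -48 + 8*√5 ≈ -30.111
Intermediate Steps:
K = 4 (K = 2² = 4)
H(j) = √(4 + j) (H(j) = √(j + 4) = √(4 + j))
(-6 + H(M(6)))*((5 + 1*3) + 1*0) = (-6 + √(4 + 1))*((5 + 1*3) + 1*0) = (-6 + √5)*((5 + 3) + 0) = (-6 + √5)*(8 + 0) = (-6 + √5)*8 = -48 + 8*√5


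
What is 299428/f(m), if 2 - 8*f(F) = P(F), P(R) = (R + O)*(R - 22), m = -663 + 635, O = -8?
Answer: -1197712/899 ≈ -1332.3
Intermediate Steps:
m = -28
P(R) = (-22 + R)*(-8 + R) (P(R) = (R - 8)*(R - 22) = (-8 + R)*(-22 + R) = (-22 + R)*(-8 + R))
f(F) = -87/4 - F²/8 + 15*F/4 (f(F) = ¼ - (176 + F² - 30*F)/8 = ¼ + (-22 - F²/8 + 15*F/4) = -87/4 - F²/8 + 15*F/4)
299428/f(m) = 299428/(-87/4 - ⅛*(-28)² + (15/4)*(-28)) = 299428/(-87/4 - ⅛*784 - 105) = 299428/(-87/4 - 98 - 105) = 299428/(-899/4) = 299428*(-4/899) = -1197712/899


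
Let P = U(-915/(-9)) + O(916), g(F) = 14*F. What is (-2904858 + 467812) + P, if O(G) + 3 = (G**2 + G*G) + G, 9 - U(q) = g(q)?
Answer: -2278306/3 ≈ -7.5944e+5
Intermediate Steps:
U(q) = 9 - 14*q
O(G) = -3 + G + 2*G**2 (O(G) = -3 + ((G**2 + G*G) + G) = -3 + ((G**2 + G**2) + G) = -3 + (2*G**2 + G) = -3 + (G + 2*G**2) = -3 + G + 2*G**2)
P = 5032832/3 (P = (9 - (-12810)/(-9)) + (-3 + 916 + 2*916**2) = (9 - (-12810)*(-1)/9) + (-3 + 916 + 2*839056) = (9 - 14*305/3) + (-3 + 916 + 1678112) = (9 - 4270/3) + 1679025 = -4243/3 + 1679025 = 5032832/3 ≈ 1.6776e+6)
(-2904858 + 467812) + P = (-2904858 + 467812) + 5032832/3 = -2437046 + 5032832/3 = -2278306/3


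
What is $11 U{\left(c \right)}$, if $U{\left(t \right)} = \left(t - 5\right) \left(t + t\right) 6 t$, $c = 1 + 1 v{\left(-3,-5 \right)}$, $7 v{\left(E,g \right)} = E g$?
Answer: $- \frac{830544}{343} \approx -2421.4$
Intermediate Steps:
$v{\left(E,g \right)} = \frac{E g}{7}$
$c = \frac{22}{7}$ ($c = 1 + 1 \cdot \frac{1}{7} \left(-3\right) \left(-5\right) = 1 + 1 \cdot \frac{15}{7} = 1 + \frac{15}{7} = \frac{22}{7} \approx 3.1429$)
$U{\left(t \right)} = 12 t^{2} \left(-5 + t\right)$ ($U{\left(t \right)} = \left(-5 + t\right) 2 t 6 t = 2 t \left(-5 + t\right) 6 t = 12 t \left(-5 + t\right) t = 12 t^{2} \left(-5 + t\right)$)
$11 U{\left(c \right)} = 11 \cdot 12 \left(\frac{22}{7}\right)^{2} \left(-5 + \frac{22}{7}\right) = 11 \cdot 12 \cdot \frac{484}{49} \left(- \frac{13}{7}\right) = 11 \left(- \frac{75504}{343}\right) = - \frac{830544}{343}$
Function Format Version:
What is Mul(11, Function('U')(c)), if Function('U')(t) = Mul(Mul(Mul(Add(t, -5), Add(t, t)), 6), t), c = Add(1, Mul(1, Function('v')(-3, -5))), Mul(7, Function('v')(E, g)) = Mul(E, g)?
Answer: Rational(-830544, 343) ≈ -2421.4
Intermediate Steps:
Function('v')(E, g) = Mul(Rational(1, 7), E, g) (Function('v')(E, g) = Mul(Rational(1, 7), Mul(E, g)) = Mul(Rational(1, 7), E, g))
c = Rational(22, 7) (c = Add(1, Mul(1, Mul(Rational(1, 7), -3, -5))) = Add(1, Mul(1, Rational(15, 7))) = Add(1, Rational(15, 7)) = Rational(22, 7) ≈ 3.1429)
Function('U')(t) = Mul(12, Pow(t, 2), Add(-5, t)) (Function('U')(t) = Mul(Mul(Mul(Add(-5, t), Mul(2, t)), 6), t) = Mul(Mul(Mul(2, t, Add(-5, t)), 6), t) = Mul(Mul(12, t, Add(-5, t)), t) = Mul(12, Pow(t, 2), Add(-5, t)))
Mul(11, Function('U')(c)) = Mul(11, Mul(12, Pow(Rational(22, 7), 2), Add(-5, Rational(22, 7)))) = Mul(11, Mul(12, Rational(484, 49), Rational(-13, 7))) = Mul(11, Rational(-75504, 343)) = Rational(-830544, 343)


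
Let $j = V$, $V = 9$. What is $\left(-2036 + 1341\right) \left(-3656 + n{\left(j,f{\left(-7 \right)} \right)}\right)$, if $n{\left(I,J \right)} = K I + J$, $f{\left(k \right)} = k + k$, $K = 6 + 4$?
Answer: $2488100$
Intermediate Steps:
$K = 10$
$f{\left(k \right)} = 2 k$
$j = 9$
$n{\left(I,J \right)} = J + 10 I$ ($n{\left(I,J \right)} = 10 I + J = J + 10 I$)
$\left(-2036 + 1341\right) \left(-3656 + n{\left(j,f{\left(-7 \right)} \right)}\right) = \left(-2036 + 1341\right) \left(-3656 + \left(2 \left(-7\right) + 10 \cdot 9\right)\right) = - 695 \left(-3656 + \left(-14 + 90\right)\right) = - 695 \left(-3656 + 76\right) = \left(-695\right) \left(-3580\right) = 2488100$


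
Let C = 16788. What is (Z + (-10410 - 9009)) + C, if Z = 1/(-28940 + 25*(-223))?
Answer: -90808966/34515 ≈ -2631.0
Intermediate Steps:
Z = -1/34515 (Z = 1/(-28940 - 5575) = 1/(-34515) = -1/34515 ≈ -2.8973e-5)
(Z + (-10410 - 9009)) + C = (-1/34515 + (-10410 - 9009)) + 16788 = (-1/34515 - 19419) + 16788 = -670246786/34515 + 16788 = -90808966/34515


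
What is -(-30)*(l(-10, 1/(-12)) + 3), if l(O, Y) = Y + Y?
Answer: 85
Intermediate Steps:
l(O, Y) = 2*Y
-(-30)*(l(-10, 1/(-12)) + 3) = -(-30)*(2/(-12) + 3) = -(-30)*(2*(-1/12) + 3) = -(-30)*(-⅙ + 3) = -(-30)*17/6 = -1*(-85) = 85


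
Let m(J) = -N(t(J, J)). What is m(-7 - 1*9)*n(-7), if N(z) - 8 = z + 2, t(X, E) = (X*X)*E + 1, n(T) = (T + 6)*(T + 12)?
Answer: -20425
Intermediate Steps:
n(T) = (6 + T)*(12 + T)
t(X, E) = 1 + E*X**2 (t(X, E) = X**2*E + 1 = E*X**2 + 1 = 1 + E*X**2)
N(z) = 10 + z (N(z) = 8 + (z + 2) = 8 + (2 + z) = 10 + z)
m(J) = -11 - J**3 (m(J) = -(10 + (1 + J*J**2)) = -(10 + (1 + J**3)) = -(11 + J**3) = -11 - J**3)
m(-7 - 1*9)*n(-7) = (-11 - (-7 - 1*9)**3)*(72 + (-7)**2 + 18*(-7)) = (-11 - (-7 - 9)**3)*(72 + 49 - 126) = (-11 - 1*(-16)**3)*(-5) = (-11 - 1*(-4096))*(-5) = (-11 + 4096)*(-5) = 4085*(-5) = -20425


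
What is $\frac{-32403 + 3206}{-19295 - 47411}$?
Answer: $\frac{29197}{66706} \approx 0.4377$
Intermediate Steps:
$\frac{-32403 + 3206}{-19295 - 47411} = - \frac{29197}{-66706} = \left(-29197\right) \left(- \frac{1}{66706}\right) = \frac{29197}{66706}$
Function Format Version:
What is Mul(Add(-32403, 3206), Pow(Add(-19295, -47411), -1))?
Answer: Rational(29197, 66706) ≈ 0.43770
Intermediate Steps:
Mul(Add(-32403, 3206), Pow(Add(-19295, -47411), -1)) = Mul(-29197, Pow(-66706, -1)) = Mul(-29197, Rational(-1, 66706)) = Rational(29197, 66706)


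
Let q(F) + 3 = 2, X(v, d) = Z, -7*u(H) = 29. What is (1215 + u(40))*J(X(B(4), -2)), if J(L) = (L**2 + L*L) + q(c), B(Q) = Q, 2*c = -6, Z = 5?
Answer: 59332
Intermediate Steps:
u(H) = -29/7 (u(H) = -1/7*29 = -29/7)
c = -3 (c = (1/2)*(-6) = -3)
X(v, d) = 5
q(F) = -1 (q(F) = -3 + 2 = -1)
J(L) = -1 + 2*L**2 (J(L) = (L**2 + L*L) - 1 = (L**2 + L**2) - 1 = 2*L**2 - 1 = -1 + 2*L**2)
(1215 + u(40))*J(X(B(4), -2)) = (1215 - 29/7)*(-1 + 2*5**2) = 8476*(-1 + 2*25)/7 = 8476*(-1 + 50)/7 = (8476/7)*49 = 59332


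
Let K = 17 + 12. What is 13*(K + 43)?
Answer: 936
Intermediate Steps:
K = 29
13*(K + 43) = 13*(29 + 43) = 13*72 = 936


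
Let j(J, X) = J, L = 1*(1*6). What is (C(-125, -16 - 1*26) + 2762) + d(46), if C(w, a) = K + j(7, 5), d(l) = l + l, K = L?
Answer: 2867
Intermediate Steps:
L = 6 (L = 1*6 = 6)
K = 6
d(l) = 2*l
C(w, a) = 13 (C(w, a) = 6 + 7 = 13)
(C(-125, -16 - 1*26) + 2762) + d(46) = (13 + 2762) + 2*46 = 2775 + 92 = 2867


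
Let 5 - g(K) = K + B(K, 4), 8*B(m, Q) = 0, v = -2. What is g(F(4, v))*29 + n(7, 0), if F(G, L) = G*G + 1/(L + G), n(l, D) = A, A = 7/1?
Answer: -653/2 ≈ -326.50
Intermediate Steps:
A = 7 (A = 7*1 = 7)
n(l, D) = 7
B(m, Q) = 0 (B(m, Q) = (⅛)*0 = 0)
F(G, L) = G² + 1/(G + L)
g(K) = 5 - K (g(K) = 5 - (K + 0) = 5 - K)
g(F(4, v))*29 + n(7, 0) = (5 - (1 + 4³ - 2*4²)/(4 - 2))*29 + 7 = (5 - (1 + 64 - 2*16)/2)*29 + 7 = (5 - (1 + 64 - 32)/2)*29 + 7 = (5 - 33/2)*29 + 7 = -23/2*29 + 7 = -667/2 + 7 = -653/2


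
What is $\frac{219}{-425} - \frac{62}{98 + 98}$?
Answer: $- \frac{34637}{41650} \approx -0.83162$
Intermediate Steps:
$\frac{219}{-425} - \frac{62}{98 + 98} = 219 \left(- \frac{1}{425}\right) - \frac{62}{196} = - \frac{219}{425} - \frac{31}{98} = - \frac{34637}{41650}$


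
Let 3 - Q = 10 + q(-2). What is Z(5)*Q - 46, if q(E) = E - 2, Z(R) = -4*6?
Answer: 26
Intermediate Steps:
Z(R) = -24
q(E) = -2 + E
Q = -3 (Q = 3 - (10 + (-2 - 2)) = 3 - (10 - 4) = 3 - 1*6 = 3 - 6 = -3)
Z(5)*Q - 46 = -24*(-3) - 46 = 72 - 46 = 26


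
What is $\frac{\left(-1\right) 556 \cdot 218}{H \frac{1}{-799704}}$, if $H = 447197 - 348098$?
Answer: $\frac{10770058048}{11011} \approx 9.7812 \cdot 10^{5}$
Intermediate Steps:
$H = 99099$ ($H = 447197 - 348098 = 99099$)
$\frac{\left(-1\right) 556 \cdot 218}{H \frac{1}{-799704}} = \frac{\left(-1\right) 556 \cdot 218}{99099 \frac{1}{-799704}} = \frac{\left(-1\right) 121208}{99099 \left(- \frac{1}{799704}\right)} = - \frac{121208}{- \frac{11011}{88856}} = \left(-121208\right) \left(- \frac{88856}{11011}\right) = \frac{10770058048}{11011}$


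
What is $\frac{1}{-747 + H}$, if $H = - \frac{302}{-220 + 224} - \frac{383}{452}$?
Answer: $- \frac{452}{372153} \approx -0.0012146$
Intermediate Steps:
$H = - \frac{34509}{452}$ ($H = - \frac{302}{4} - \frac{383}{452} = \left(-302\right) \frac{1}{4} - \frac{383}{452} = - \frac{151}{2} - \frac{383}{452} = - \frac{34509}{452} \approx -76.347$)
$\frac{1}{-747 + H} = \frac{1}{-747 - \frac{34509}{452}} = \frac{1}{- \frac{372153}{452}} = - \frac{452}{372153}$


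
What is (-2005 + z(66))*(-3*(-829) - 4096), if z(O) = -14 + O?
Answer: 3142377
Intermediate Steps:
(-2005 + z(66))*(-3*(-829) - 4096) = (-2005 + (-14 + 66))*(-3*(-829) - 4096) = (-2005 + 52)*(2487 - 4096) = -1953*(-1609) = 3142377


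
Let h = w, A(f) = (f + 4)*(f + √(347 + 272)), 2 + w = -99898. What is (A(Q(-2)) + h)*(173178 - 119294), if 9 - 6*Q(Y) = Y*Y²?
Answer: -48437715113/9 + 1104622*√619/3 ≈ -5.3728e+9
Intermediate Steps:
w = -99900 (w = -2 - 99898 = -99900)
Q(Y) = 3/2 - Y³/6 (Q(Y) = 3/2 - Y*Y²/6 = 3/2 - Y³/6)
A(f) = (4 + f)*(f + √619)
h = -99900
(A(Q(-2)) + h)*(173178 - 119294) = (((3/2 - ⅙*(-2)³)² + 4*(3/2 - ⅙*(-2)³) + 4*√619 + (3/2 - ⅙*(-2)³)*√619) - 99900)*(173178 - 119294) = (((3/2 - ⅙*(-8))² + 4*(3/2 - ⅙*(-8)) + 4*√619 + (3/2 - ⅙*(-8))*√619) - 99900)*53884 = (((3/2 + 4/3)² + 4*(3/2 + 4/3) + 4*√619 + (3/2 + 4/3)*√619) - 99900)*53884 = (((17/6)² + 4*(17/6) + 4*√619 + 17*√619/6) - 99900)*53884 = ((289/36 + 34/3 + 4*√619 + 17*√619/6) - 99900)*53884 = ((697/36 + 41*√619/6) - 99900)*53884 = (-3595703/36 + 41*√619/6)*53884 = -48437715113/9 + 1104622*√619/3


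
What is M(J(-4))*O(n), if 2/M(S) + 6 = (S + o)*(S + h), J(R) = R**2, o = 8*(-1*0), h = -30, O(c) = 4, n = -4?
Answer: -4/115 ≈ -0.034783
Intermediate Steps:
o = 0 (o = 8*0 = 0)
M(S) = 2/(-6 + S*(-30 + S)) (M(S) = 2/(-6 + (S + 0)*(S - 30)) = 2/(-6 + S*(-30 + S)))
M(J(-4))*O(n) = (2/(-6 + ((-4)**2)**2 - 30*(-4)**2))*4 = (2/(-6 + 16**2 - 30*16))*4 = (2/(-6 + 256 - 480))*4 = (2/(-230))*4 = (2*(-1/230))*4 = -1/115*4 = -4/115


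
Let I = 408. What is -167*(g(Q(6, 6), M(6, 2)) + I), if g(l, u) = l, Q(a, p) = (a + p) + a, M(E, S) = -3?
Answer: -71142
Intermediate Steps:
Q(a, p) = p + 2*a
-167*(g(Q(6, 6), M(6, 2)) + I) = -167*((6 + 2*6) + 408) = -167*((6 + 12) + 408) = -167*(18 + 408) = -167*426 = -71142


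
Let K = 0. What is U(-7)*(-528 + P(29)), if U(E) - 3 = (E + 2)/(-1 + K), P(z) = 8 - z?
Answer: -4392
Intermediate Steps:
U(E) = 1 - E (U(E) = 3 + (E + 2)/(-1 + 0) = 3 + (2 + E)/(-1) = 3 + (2 + E)*(-1) = 3 + (-2 - E) = 1 - E)
U(-7)*(-528 + P(29)) = (1 - 1*(-7))*(-528 + (8 - 1*29)) = (1 + 7)*(-528 + (8 - 29)) = 8*(-528 - 21) = 8*(-549) = -4392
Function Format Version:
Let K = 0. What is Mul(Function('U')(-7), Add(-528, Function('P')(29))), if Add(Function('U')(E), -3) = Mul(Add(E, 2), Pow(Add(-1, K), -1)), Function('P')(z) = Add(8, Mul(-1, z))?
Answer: -4392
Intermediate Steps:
Function('U')(E) = Add(1, Mul(-1, E)) (Function('U')(E) = Add(3, Mul(Add(E, 2), Pow(Add(-1, 0), -1))) = Add(3, Mul(Add(2, E), Pow(-1, -1))) = Add(3, Mul(Add(2, E), -1)) = Add(3, Add(-2, Mul(-1, E))) = Add(1, Mul(-1, E)))
Mul(Function('U')(-7), Add(-528, Function('P')(29))) = Mul(Add(1, Mul(-1, -7)), Add(-528, Add(8, Mul(-1, 29)))) = Mul(Add(1, 7), Add(-528, Add(8, -29))) = Mul(8, Add(-528, -21)) = Mul(8, -549) = -4392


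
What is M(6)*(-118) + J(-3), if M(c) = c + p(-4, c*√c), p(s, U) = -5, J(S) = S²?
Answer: -109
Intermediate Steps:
M(c) = -5 + c (M(c) = c - 5 = -5 + c)
M(6)*(-118) + J(-3) = (-5 + 6)*(-118) + (-3)² = 1*(-118) + 9 = -118 + 9 = -109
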